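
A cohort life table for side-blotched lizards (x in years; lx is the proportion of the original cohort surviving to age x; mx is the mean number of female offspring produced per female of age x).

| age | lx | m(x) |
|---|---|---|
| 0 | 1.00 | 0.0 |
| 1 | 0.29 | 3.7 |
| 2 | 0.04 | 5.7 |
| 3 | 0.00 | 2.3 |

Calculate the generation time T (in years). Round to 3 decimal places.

1.175

lx·mx: 0, 1.073, 0.228, 0 → R0 = 1.301
x·lx·mx: 0, 1.073, 0.456, 0 → Σ = 1.529
T = 1.529 / 1.301 = 1.17525… → 1.175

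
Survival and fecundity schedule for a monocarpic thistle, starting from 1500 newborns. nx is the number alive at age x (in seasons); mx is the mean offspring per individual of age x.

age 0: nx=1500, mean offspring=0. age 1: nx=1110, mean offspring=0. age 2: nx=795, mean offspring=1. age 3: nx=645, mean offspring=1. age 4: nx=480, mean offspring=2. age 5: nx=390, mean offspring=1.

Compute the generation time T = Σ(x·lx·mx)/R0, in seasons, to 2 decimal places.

lx = nx/n0 = nx/1500: 1, 0.74, 0.53, 0.43, 0.32, 0.26
lx·mx: 0, 0, 0.53, 0.43, 0.64, 0.26 → R0 = 1.86
x·lx·mx: 0, 0, 1.06, 1.29, 2.56, 1.3 → Σ = 6.21
T = 6.21 / 1.86 = 3.33871… → 3.34

3.34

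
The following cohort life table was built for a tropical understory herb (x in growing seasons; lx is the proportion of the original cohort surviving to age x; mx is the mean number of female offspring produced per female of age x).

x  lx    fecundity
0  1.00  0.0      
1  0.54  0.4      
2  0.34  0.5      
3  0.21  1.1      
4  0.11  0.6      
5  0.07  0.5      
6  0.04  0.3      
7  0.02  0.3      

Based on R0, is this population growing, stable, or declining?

R0 = Σ lx·mx = 0 + 0.216 + 0.17 + 0.231 + 0.066 + 0.035 + 0.012 + 0.006 = 0.736
R0 < 1, so the population is declining.

declining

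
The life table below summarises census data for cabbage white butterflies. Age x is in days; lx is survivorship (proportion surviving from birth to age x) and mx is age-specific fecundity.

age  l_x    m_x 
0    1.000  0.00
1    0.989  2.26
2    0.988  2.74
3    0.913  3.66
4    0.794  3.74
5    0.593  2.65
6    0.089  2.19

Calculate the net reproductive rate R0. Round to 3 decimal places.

13.020

lx·mx by age: 0, 2.23514, 2.70712, 3.34158, 2.96956, 1.57145, 0.19491
R0 = Σ lx·mx = 13.01976 → 13.020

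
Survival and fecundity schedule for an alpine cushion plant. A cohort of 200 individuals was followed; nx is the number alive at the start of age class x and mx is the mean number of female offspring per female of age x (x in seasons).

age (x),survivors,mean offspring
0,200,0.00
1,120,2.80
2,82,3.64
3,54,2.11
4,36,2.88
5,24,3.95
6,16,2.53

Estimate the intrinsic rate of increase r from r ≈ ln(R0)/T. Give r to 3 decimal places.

lx = nx/n0 = nx/200: 1, 0.6, 0.41, 0.27, 0.18, 0.12, 0.08
R0 = Σ lx·mx = 0 + 1.68 + 1.4924 + 0.5697 + 0.5184 + 0.474 + 0.2024 = 4.9369
Σ x·lx·mx = 12.0319; T = 12.0319/4.9369 = 2.43714…
r ≈ ln(R0)/T = ln(4.9369)/2.43714… = 0.65517… → 0.655

0.655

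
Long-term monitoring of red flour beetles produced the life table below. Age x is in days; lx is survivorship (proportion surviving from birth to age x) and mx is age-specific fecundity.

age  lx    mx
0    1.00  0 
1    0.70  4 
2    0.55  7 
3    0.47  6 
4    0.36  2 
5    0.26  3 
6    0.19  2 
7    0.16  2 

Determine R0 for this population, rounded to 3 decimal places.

lx·mx by age: 0, 2.8, 3.85, 2.82, 0.72, 0.78, 0.38, 0.32
R0 = Σ lx·mx = 11.67 → 11.670

11.670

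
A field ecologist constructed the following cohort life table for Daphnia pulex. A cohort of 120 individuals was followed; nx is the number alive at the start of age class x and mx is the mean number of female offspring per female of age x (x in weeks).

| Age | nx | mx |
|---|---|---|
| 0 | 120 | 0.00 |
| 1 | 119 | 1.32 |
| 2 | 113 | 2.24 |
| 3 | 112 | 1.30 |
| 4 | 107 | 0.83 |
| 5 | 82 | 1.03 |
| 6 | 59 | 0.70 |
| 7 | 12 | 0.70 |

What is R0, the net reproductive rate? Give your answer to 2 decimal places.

lx = nx/n0 = nx/120: 1, 0.99167…, 0.94167…, 0.93333…, 0.89167…, 0.68333…, 0.49167…, 0.1
lx·mx by age: 0, 1.309…, 2.109333…, 1.213333…, 0.740083…, 0.703833…, 0.344167…, 0.07
R0 = Σ lx·mx = 6.48975… → 6.49

6.49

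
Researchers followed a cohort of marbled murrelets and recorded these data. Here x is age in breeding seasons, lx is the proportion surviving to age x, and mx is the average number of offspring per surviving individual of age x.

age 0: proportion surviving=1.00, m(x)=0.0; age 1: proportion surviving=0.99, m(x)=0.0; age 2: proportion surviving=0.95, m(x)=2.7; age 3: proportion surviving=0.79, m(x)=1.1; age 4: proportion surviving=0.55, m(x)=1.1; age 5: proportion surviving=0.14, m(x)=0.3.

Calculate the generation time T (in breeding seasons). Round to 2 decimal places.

lx·mx: 0, 0, 2.565, 0.869, 0.605, 0.042 → R0 = 4.081
x·lx·mx: 0, 0, 5.13, 2.607, 2.42, 0.21 → Σ = 10.367
T = 10.367 / 4.081 = 2.540309… → 2.54

2.54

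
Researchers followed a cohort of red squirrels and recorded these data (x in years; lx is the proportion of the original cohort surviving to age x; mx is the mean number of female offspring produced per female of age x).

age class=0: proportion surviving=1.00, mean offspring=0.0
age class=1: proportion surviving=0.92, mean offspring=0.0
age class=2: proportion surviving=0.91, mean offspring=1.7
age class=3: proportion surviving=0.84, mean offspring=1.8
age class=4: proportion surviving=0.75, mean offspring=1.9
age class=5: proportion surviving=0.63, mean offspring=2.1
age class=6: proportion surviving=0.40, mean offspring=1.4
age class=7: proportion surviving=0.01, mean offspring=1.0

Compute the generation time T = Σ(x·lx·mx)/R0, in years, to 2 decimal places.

3.67

lx·mx: 0, 0, 1.547, 1.512, 1.425, 1.323, 0.56, 0.01 → R0 = 6.377
x·lx·mx: 0, 0, 3.094, 4.536, 5.7, 6.615, 3.36, 0.07 → Σ = 23.375
T = 23.375 / 6.377 = 3.665517… → 3.67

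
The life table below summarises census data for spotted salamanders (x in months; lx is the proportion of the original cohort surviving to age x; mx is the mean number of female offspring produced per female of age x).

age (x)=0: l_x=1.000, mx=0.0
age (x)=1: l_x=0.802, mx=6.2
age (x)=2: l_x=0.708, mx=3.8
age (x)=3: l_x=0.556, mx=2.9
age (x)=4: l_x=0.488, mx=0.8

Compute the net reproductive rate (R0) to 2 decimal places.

lx·mx by age: 0, 4.9724, 2.6904, 1.6124, 0.3904
R0 = Σ lx·mx = 9.6656 → 9.67

9.67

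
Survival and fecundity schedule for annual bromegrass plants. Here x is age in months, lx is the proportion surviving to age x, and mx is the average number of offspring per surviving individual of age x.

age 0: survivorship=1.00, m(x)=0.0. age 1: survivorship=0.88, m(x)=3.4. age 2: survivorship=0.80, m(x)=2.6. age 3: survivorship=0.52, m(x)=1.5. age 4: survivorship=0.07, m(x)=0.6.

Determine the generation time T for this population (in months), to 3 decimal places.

1.639

lx·mx: 0, 2.992, 2.08, 0.78, 0.042 → R0 = 5.894
x·lx·mx: 0, 2.992, 4.16, 2.34, 0.168 → Σ = 9.66
T = 9.66 / 5.894 = 1.638955… → 1.639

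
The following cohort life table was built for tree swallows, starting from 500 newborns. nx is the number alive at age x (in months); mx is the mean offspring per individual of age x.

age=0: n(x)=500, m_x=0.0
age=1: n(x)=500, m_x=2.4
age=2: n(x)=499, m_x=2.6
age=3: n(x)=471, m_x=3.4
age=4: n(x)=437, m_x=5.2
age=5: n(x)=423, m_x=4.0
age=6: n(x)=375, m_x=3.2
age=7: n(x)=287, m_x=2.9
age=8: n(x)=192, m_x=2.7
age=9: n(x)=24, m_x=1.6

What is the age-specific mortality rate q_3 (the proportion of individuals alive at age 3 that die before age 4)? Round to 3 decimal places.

lx = nx/n0 = nx/500: 1, 1, 0.998, 0.942, 0.874, 0.846, 0.75, 0.574, 0.384, 0.048
q_3 = (l_3 − l_4) / l_3 = (0.942 − 0.874) / 0.942
     = 0.068 / 0.942 = 0.072187… → 0.072

0.072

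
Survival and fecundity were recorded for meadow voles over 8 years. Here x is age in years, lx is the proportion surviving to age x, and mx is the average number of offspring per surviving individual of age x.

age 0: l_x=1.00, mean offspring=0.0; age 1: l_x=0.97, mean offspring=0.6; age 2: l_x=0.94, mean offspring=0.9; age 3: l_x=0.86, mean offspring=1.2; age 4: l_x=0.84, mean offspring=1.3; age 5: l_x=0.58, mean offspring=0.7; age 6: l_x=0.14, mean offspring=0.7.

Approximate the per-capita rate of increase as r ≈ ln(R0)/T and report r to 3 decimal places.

0.460

R0 = Σ lx·mx = 0 + 0.582 + 0.846 + 1.032 + 1.092 + 0.406 + 0.098 = 4.056
Σ x·lx·mx = 12.356; T = 12.356/4.056 = 3.04635…
r ≈ ln(R0)/T = ln(4.056)/3.04635… = 0.45963… → 0.460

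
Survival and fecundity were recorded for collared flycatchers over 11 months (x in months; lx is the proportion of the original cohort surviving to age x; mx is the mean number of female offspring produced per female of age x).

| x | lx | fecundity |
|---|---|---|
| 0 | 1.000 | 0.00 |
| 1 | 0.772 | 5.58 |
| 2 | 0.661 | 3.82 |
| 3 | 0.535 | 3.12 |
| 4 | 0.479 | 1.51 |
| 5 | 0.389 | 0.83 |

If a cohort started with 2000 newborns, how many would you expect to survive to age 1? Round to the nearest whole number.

Expected survivors = N0 · l_1 = 2000 × 0.772 = 1544 → 1544

1544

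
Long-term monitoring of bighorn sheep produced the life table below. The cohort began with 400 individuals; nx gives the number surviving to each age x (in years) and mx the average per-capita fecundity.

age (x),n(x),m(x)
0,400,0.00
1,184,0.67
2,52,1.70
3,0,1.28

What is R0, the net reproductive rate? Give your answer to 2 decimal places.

lx = nx/n0 = nx/400: 1, 0.46, 0.13, 0
lx·mx by age: 0, 0.3082, 0.221, 0
R0 = Σ lx·mx = 0.5292 → 0.53

0.53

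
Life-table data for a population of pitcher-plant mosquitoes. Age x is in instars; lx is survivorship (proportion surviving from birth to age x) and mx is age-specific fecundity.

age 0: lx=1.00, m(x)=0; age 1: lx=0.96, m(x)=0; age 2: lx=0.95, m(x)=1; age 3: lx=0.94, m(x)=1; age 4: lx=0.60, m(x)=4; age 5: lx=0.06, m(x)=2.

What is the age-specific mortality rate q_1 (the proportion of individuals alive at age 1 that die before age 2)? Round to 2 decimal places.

q_1 = (l_1 − l_2) / l_1 = (0.96 − 0.95) / 0.96
     = 0.01 / 0.96 = 0.010417… → 0.01

0.01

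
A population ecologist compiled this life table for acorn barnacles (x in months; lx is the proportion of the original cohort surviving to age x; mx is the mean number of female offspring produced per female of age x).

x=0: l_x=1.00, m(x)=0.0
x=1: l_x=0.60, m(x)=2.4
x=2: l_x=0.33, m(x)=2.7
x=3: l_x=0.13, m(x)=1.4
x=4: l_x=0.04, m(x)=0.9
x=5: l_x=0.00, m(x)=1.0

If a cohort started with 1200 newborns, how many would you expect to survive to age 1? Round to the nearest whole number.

720

Expected survivors = N0 · l_1 = 1200 × 0.60 = 720 → 720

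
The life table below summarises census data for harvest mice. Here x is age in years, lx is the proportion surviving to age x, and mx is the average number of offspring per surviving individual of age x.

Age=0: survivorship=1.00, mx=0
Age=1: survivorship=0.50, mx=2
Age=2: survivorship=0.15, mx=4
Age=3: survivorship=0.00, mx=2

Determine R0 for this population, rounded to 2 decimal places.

lx·mx by age: 0, 1, 0.6, 0
R0 = Σ lx·mx = 1.6 → 1.60

1.60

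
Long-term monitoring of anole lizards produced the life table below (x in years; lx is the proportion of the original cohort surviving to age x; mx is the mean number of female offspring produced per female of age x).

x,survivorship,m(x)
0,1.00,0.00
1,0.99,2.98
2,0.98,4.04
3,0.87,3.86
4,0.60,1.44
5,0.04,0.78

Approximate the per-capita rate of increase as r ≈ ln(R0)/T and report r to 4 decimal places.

R0 = Σ lx·mx = 0 + 2.9502 + 3.9592 + 3.3582 + 0.864 + 0.0312 = 11.1628
Σ x·lx·mx = 24.5552; T = 24.5552/11.1628 = 2.19973…
r ≈ ln(R0)/T = ln(11.1628)/2.19973… = 1.096763… → 1.0968

1.0968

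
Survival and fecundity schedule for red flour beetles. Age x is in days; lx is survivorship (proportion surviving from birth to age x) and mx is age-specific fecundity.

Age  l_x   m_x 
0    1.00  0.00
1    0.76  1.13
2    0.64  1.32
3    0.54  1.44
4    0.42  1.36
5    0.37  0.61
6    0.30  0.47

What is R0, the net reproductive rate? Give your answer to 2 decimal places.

lx·mx by age: 0, 0.8588, 0.8448, 0.7776, 0.5712, 0.2257, 0.141
R0 = Σ lx·mx = 3.4191 → 3.42

3.42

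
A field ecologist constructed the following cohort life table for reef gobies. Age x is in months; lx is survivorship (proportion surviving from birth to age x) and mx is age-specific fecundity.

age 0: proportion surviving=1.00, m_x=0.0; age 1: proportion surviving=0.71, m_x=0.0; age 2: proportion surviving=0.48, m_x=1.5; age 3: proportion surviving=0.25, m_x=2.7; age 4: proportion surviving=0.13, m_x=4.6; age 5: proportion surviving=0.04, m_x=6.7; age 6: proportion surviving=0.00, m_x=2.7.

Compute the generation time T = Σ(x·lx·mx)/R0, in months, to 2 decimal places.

lx·mx: 0, 0, 0.72, 0.675, 0.598, 0.268, 0 → R0 = 2.261
x·lx·mx: 0, 0, 1.44, 2.025, 2.392, 1.34, 0 → Σ = 7.197
T = 7.197 / 2.261 = 3.183105… → 3.18

3.18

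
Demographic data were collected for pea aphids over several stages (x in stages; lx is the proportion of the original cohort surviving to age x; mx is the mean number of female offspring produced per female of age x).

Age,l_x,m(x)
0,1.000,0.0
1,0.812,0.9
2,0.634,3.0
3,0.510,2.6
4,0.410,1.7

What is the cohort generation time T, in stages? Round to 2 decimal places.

lx·mx: 0, 0.7308, 1.902, 1.326, 0.697 → R0 = 4.6558
x·lx·mx: 0, 0.7308, 3.804, 3.978, 2.788 → Σ = 11.3008
T = 11.3008 / 4.6558 = 2.427252… → 2.43

2.43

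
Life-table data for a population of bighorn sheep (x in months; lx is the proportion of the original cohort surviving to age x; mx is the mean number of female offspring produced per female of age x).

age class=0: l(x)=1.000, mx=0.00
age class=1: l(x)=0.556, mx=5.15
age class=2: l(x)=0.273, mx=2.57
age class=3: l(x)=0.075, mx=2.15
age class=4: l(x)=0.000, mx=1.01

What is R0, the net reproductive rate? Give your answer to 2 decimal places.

3.73

lx·mx by age: 0, 2.8634, 0.70161, 0.16125, 0
R0 = Σ lx·mx = 3.72626 → 3.73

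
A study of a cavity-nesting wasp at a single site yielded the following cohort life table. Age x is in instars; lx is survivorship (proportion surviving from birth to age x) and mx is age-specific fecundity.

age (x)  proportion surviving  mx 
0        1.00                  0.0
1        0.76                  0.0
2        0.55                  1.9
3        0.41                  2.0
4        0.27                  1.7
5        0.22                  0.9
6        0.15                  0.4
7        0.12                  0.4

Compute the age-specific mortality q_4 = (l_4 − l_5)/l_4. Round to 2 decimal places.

0.19

q_4 = (l_4 − l_5) / l_4 = (0.27 − 0.22) / 0.27
     = 0.05 / 0.27 = 0.185185… → 0.19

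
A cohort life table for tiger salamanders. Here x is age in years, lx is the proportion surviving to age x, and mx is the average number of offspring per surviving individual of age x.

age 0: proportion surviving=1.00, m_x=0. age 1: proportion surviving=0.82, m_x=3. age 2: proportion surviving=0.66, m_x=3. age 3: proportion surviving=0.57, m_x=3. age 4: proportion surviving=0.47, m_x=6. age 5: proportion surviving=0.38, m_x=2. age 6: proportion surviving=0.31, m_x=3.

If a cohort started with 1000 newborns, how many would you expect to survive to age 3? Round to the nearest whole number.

570

Expected survivors = N0 · l_3 = 1000 × 0.57 = 570 → 570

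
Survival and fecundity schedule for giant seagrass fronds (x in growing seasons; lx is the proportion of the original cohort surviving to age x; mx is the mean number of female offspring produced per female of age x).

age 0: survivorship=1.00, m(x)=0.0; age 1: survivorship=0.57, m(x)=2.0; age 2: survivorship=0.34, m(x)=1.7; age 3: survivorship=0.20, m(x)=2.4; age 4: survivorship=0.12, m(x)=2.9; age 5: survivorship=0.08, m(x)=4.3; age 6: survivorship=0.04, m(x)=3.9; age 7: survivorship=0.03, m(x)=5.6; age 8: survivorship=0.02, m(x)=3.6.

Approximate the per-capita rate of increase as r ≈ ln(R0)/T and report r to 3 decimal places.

R0 = Σ lx·mx = 0 + 1.14 + 0.578 + 0.48 + 0.348 + 0.344 + 0.156 + 0.168 + 0.072 = 3.286
Σ x·lx·mx = 9.536; T = 9.536/3.286 = 2.90201…
r ≈ ln(R0)/T = ln(3.286)/2.90201… = 0.40995… → 0.410

0.410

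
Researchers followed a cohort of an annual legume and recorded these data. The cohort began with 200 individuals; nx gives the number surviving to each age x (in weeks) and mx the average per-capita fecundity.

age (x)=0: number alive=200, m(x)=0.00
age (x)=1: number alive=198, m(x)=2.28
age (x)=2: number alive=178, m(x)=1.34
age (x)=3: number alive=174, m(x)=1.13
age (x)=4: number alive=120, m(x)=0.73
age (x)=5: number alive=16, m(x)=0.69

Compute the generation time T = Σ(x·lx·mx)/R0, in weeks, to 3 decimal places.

1.953

lx = nx/n0 = nx/200: 1, 0.99, 0.89, 0.87, 0.6, 0.08
lx·mx: 0, 2.2572, 1.1926, 0.9831, 0.438, 0.0552 → R0 = 4.9261
x·lx·mx: 0, 2.2572, 2.3852, 2.9493, 1.752, 0.276 → Σ = 9.6197
T = 9.6197 / 4.9261 = 1.952802… → 1.953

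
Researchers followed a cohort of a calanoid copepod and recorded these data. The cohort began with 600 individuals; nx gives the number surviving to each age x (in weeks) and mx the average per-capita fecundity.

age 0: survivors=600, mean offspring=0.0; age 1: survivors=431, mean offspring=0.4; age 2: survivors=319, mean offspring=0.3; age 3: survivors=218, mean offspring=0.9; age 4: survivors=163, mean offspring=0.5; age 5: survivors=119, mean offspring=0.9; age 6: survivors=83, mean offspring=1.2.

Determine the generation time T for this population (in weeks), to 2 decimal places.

3.20

lx = nx/n0 = nx/600: 1, 0.71833…, 0.53167…, 0.36333…, 0.27167…, 0.19833…, 0.13833…
lx·mx: 0, 0.287333…, 0.1595…, 0.327…, 0.135833…, 0.1785…, 0.166… → R0 = 1.254167…
x·lx·mx: 0, 0.287333…, 0.319…, 0.981…, 0.543333…, 0.8925…, 0.996… → Σ = 4.019167…
T = 4.019167… / 1.254167… = 3.204651… → 3.20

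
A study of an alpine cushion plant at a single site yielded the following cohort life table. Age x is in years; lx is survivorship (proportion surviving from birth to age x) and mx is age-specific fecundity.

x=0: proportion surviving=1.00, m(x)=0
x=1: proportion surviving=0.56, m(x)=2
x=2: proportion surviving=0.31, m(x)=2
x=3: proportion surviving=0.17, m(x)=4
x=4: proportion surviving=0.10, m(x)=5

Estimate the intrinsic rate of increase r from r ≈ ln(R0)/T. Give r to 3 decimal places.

0.489

R0 = Σ lx·mx = 0 + 1.12 + 0.62 + 0.68 + 0.5 = 2.92
Σ x·lx·mx = 6.4; T = 6.4/2.92 = 2.19178…
r ≈ ln(R0)/T = ln(2.92)/2.19178… = 0.48891… → 0.489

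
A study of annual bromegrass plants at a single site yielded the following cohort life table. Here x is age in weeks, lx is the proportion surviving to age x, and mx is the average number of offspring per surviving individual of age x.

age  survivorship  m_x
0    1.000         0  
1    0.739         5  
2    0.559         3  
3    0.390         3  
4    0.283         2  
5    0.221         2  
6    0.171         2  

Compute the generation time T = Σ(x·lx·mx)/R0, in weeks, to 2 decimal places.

2.16

lx·mx: 0, 3.695, 1.677, 1.17, 0.566, 0.442, 0.342 → R0 = 7.892
x·lx·mx: 0, 3.695, 3.354, 3.51, 2.264, 2.21, 2.052 → Σ = 17.085
T = 17.085 / 7.892 = 2.16485… → 2.16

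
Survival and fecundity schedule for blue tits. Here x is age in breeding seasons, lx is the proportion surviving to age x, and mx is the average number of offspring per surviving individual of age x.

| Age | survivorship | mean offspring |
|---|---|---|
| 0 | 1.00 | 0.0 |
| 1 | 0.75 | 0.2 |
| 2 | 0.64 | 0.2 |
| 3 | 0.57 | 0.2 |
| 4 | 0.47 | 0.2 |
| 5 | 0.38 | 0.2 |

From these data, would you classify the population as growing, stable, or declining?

declining

R0 = Σ lx·mx = 0 + 0.15 + 0.128 + 0.114 + 0.094 + 0.076 = 0.562
R0 < 1, so the population is declining.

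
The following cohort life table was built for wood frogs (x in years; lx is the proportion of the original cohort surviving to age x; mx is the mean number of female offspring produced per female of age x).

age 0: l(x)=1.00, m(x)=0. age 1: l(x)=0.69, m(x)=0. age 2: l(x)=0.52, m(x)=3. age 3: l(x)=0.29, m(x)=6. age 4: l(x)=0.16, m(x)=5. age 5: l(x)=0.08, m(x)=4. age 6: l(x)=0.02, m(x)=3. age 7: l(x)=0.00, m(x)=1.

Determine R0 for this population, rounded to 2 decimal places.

lx·mx by age: 0, 0, 1.56, 1.74, 0.8, 0.32, 0.06, 0
R0 = Σ lx·mx = 4.48 → 4.48

4.48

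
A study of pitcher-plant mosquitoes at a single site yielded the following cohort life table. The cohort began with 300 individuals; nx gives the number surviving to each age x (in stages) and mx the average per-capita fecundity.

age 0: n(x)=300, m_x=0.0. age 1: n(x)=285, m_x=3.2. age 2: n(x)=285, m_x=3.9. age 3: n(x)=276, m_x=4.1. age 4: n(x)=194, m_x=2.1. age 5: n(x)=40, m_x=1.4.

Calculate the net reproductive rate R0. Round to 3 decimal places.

12.062

lx = nx/n0 = nx/300: 1, 0.95, 0.95, 0.92, 0.64667…, 0.13333…
lx·mx by age: 0, 3.04, 3.705, 3.772, 1.358…, 0.186667…
R0 = Σ lx·mx = 12.061667… → 12.062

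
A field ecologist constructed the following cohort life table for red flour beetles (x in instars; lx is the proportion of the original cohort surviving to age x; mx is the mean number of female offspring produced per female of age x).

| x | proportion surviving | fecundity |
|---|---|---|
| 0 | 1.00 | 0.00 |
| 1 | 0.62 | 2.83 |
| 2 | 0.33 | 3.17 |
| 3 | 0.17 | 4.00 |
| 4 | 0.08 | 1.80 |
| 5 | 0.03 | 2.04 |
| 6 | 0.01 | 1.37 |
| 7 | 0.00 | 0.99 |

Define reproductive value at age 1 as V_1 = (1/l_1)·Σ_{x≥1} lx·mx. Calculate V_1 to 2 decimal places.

5.97

lx·mx for x ≥ 1: 1.7546, 1.0461, 0.68, 0.144, 0.0612, 0.0137, 0 → sum = 3.6996
V_1 = 3.6996 / l_1 = 3.6996 / 0.62 = 5.967097… → 5.97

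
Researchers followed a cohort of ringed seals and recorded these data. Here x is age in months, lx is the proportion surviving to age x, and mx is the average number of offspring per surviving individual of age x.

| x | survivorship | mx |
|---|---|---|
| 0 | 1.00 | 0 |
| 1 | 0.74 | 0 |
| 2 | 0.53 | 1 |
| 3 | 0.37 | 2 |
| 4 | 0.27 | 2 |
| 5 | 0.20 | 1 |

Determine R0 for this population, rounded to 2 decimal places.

lx·mx by age: 0, 0, 0.53, 0.74, 0.54, 0.2
R0 = Σ lx·mx = 2.01 → 2.01

2.01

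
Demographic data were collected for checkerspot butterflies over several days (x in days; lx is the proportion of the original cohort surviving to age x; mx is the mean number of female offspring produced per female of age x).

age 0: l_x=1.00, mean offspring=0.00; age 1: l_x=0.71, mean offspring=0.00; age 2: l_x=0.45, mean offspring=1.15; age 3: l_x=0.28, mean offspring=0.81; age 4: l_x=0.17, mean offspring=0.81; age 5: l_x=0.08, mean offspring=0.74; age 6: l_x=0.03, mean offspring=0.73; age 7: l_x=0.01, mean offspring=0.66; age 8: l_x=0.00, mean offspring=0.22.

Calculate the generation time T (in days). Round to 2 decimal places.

2.83

lx·mx: 0, 0, 0.5175, 0.2268, 0.1377, 0.0592, 0.0219, 0.0066, 0 → R0 = 0.9697
x·lx·mx: 0, 0, 1.035, 0.6804, 0.5508, 0.296, 0.1314, 0.0462, 0 → Σ = 2.7398
T = 2.7398 / 0.9697 = 2.82541… → 2.83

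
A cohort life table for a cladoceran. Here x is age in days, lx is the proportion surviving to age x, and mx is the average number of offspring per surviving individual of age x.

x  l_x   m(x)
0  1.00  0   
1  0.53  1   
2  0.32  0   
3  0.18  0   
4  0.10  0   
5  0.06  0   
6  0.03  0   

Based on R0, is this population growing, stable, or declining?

R0 = Σ lx·mx = 0 + 0.53 + 0 + 0 + 0 + 0 + 0 = 0.53
R0 < 1, so the population is declining.

declining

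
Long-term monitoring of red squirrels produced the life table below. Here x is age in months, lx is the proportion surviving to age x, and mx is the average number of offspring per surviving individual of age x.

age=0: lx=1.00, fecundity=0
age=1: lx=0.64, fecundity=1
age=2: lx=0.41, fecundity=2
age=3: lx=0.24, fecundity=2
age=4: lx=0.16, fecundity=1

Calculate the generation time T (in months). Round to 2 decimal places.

2.08

lx·mx: 0, 0.64, 0.82, 0.48, 0.16 → R0 = 2.1
x·lx·mx: 0, 0.64, 1.64, 1.44, 0.64 → Σ = 4.36
T = 4.36 / 2.1 = 2.07619… → 2.08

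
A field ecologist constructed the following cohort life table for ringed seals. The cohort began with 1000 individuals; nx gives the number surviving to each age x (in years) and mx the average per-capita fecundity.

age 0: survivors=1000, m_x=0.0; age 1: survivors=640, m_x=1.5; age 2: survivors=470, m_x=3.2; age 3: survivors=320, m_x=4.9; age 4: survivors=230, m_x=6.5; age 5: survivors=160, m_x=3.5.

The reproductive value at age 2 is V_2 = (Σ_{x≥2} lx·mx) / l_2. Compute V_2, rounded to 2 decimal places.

lx = nx/n0 = nx/1000: 1, 0.64, 0.47, 0.32, 0.23, 0.16
lx·mx for x ≥ 2: 1.504, 1.568, 1.495, 0.56 → sum = 5.127
V_2 = 5.127 / l_2 = 5.127 / 0.47 = 10.908511… → 10.91

10.91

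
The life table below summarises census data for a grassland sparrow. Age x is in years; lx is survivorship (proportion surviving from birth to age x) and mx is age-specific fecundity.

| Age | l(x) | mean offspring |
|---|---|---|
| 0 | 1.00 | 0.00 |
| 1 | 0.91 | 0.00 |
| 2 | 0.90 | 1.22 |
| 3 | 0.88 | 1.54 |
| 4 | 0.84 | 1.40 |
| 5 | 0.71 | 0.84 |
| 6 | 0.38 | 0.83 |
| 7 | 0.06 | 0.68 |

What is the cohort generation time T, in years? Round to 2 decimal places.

3.52

lx·mx: 0, 0, 1.098, 1.3552, 1.176, 0.5964, 0.3154, 0.0408 → R0 = 4.5818
x·lx·mx: 0, 0, 2.196, 4.0656, 4.704, 2.982, 1.8924, 0.2856 → Σ = 16.1256
T = 16.1256 / 4.5818 = 3.51949… → 3.52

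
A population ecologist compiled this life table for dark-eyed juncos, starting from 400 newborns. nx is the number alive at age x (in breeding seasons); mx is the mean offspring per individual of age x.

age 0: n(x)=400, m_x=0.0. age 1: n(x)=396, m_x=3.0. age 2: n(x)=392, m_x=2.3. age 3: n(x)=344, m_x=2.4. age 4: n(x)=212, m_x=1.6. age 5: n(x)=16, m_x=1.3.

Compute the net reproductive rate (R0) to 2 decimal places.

lx = nx/n0 = nx/400: 1, 0.99, 0.98, 0.86, 0.53, 0.04
lx·mx by age: 0, 2.97, 2.254, 2.064, 0.848, 0.052
R0 = Σ lx·mx = 8.188 → 8.19

8.19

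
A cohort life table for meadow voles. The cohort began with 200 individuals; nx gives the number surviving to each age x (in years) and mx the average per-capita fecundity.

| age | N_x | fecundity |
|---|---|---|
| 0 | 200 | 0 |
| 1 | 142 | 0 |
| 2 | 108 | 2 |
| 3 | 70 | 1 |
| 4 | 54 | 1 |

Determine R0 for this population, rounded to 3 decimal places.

lx = nx/n0 = nx/200: 1, 0.71, 0.54, 0.35, 0.27
lx·mx by age: 0, 0, 1.08, 0.35, 0.27
R0 = Σ lx·mx = 1.7 → 1.700

1.700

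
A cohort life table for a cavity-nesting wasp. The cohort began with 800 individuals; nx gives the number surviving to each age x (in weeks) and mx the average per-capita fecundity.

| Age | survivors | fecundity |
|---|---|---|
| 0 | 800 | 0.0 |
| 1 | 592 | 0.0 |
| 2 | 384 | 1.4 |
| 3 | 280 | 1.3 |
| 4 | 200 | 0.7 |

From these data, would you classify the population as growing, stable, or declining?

lx = nx/n0 = nx/800: 1, 0.74, 0.48, 0.35, 0.25
R0 = Σ lx·mx = 0 + 0 + 0.672 + 0.455 + 0.175 = 1.302
R0 > 1, so the population is growing.

growing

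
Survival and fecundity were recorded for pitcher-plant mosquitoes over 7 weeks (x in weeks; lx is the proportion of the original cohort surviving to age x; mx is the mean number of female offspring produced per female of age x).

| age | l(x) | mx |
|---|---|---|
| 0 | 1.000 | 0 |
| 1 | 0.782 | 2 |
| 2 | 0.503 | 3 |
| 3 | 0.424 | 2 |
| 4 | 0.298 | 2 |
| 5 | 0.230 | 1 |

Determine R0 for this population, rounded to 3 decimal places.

lx·mx by age: 0, 1.564, 1.509, 0.848, 0.596, 0.23
R0 = Σ lx·mx = 4.747 → 4.747

4.747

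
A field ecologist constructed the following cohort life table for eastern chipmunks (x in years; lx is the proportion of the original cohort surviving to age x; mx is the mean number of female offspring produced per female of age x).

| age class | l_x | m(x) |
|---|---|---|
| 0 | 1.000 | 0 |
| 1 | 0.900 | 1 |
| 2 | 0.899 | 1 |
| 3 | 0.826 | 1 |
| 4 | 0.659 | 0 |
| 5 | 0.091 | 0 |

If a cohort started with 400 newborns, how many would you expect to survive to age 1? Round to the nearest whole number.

360

Expected survivors = N0 · l_1 = 400 × 0.900 = 360 → 360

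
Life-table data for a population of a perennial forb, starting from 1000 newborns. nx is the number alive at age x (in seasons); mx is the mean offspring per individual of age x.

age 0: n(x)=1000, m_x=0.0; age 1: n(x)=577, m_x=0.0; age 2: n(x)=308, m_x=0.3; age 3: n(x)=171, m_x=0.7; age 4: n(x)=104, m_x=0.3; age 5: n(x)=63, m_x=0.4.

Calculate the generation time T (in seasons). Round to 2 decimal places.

2.96

lx = nx/n0 = nx/1000: 1, 0.577, 0.308, 0.171, 0.104, 0.063
lx·mx: 0, 0, 0.0924, 0.1197, 0.0312, 0.0252 → R0 = 0.2685
x·lx·mx: 0, 0, 0.1848, 0.3591, 0.1248, 0.126 → Σ = 0.7947
T = 0.7947 / 0.2685 = 2.959777… → 2.96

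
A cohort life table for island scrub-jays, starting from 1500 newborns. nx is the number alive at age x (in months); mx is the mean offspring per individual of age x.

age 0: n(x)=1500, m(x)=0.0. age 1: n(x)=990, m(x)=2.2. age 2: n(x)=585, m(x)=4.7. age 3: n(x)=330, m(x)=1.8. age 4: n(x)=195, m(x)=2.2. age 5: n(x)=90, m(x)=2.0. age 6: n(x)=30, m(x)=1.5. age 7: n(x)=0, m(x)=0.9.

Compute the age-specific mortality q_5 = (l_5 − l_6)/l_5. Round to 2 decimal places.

0.67

lx = nx/n0 = nx/1500: 1, 0.66, 0.39, 0.22, 0.13, 0.06, 0.02, 0
q_5 = (l_5 − l_6) / l_5 = (0.06 − 0.02) / 0.06
     = 0.04 / 0.06 = 0.666667… → 0.67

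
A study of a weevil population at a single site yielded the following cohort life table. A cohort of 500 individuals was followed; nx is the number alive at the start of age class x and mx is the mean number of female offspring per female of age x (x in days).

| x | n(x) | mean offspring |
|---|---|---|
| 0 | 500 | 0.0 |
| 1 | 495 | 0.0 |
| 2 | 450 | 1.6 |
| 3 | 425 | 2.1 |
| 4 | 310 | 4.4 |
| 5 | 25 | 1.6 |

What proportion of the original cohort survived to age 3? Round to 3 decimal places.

l_3 = n_3/n_0 = 425/500 = 0.85 → 0.850

0.850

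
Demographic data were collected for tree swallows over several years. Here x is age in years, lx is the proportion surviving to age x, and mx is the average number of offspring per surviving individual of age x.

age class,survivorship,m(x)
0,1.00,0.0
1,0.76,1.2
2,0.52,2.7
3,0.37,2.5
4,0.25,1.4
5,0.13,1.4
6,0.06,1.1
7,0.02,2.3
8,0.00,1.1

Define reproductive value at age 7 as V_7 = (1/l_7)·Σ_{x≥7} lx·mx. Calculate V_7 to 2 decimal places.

2.30

lx·mx for x ≥ 7: 0.046, 0 → sum = 0.046
V_7 = 0.046 / l_7 = 0.046 / 0.02 = 2.3 → 2.30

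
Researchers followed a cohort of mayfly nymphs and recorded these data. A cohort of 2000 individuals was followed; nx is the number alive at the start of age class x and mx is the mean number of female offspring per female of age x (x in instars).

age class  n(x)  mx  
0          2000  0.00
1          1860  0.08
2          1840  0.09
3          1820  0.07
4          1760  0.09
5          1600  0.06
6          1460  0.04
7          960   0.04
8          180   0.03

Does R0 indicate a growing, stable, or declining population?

lx = nx/n0 = nx/2000: 1, 0.93, 0.92, 0.91, 0.88, 0.8, 0.73, 0.48, 0.09
R0 = Σ lx·mx = 0 + 0.0744 + 0.0828 + 0.0637 + 0.0792 + 0.048 + 0.0292 + 0.0192 + 0.0027 = 0.3992
R0 < 1, so the population is declining.

declining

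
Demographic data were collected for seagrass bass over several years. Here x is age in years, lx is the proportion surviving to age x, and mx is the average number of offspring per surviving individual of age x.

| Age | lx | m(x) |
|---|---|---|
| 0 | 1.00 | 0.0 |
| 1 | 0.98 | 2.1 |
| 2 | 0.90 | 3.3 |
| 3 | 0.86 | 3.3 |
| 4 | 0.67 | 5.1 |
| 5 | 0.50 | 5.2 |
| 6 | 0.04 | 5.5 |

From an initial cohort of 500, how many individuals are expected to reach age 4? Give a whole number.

Expected survivors = N0 · l_4 = 500 × 0.67 = 335 → 335

335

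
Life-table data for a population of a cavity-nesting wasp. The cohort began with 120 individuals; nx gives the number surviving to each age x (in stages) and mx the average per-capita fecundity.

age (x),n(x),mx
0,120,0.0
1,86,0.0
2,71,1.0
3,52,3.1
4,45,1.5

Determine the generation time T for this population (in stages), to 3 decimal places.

lx = nx/n0 = nx/120: 1, 0.71667…, 0.59167…, 0.43333…, 0.375
lx·mx: 0, 0, 0.591667…, 1.343333…, 0.5625 → R0 = 2.4975…
x·lx·mx: 0, 0, 1.183333…, 4.03…, 2.25 → Σ = 7.463333…
T = 7.463333… / 2.4975… = 2.988322… → 2.988

2.988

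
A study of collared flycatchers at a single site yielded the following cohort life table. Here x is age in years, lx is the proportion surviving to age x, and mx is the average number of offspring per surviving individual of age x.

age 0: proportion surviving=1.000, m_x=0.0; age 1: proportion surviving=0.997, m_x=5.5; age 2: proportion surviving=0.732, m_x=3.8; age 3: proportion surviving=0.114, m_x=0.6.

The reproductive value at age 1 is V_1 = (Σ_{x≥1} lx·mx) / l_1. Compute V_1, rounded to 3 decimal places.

lx·mx for x ≥ 1: 5.4835, 2.7816, 0.0684 → sum = 8.3335
V_1 = 8.3335 / l_1 = 8.3335 / 0.997 = 8.358576… → 8.359

8.359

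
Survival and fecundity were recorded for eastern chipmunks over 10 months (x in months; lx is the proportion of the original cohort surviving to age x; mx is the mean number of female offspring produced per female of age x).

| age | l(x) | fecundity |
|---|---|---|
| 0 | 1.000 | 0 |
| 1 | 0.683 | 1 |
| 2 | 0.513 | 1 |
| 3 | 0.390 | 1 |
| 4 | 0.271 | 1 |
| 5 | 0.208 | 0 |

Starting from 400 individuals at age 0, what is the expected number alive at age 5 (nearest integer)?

Expected survivors = N0 · l_5 = 400 × 0.208 = 83.2 → 83

83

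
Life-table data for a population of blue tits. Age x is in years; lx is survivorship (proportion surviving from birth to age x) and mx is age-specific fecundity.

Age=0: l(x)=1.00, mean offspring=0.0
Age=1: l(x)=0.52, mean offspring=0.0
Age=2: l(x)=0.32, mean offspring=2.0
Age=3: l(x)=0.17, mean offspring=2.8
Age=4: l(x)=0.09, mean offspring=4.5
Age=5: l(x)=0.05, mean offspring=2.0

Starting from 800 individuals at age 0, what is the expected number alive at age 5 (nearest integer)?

40

Expected survivors = N0 · l_5 = 800 × 0.05 = 40 → 40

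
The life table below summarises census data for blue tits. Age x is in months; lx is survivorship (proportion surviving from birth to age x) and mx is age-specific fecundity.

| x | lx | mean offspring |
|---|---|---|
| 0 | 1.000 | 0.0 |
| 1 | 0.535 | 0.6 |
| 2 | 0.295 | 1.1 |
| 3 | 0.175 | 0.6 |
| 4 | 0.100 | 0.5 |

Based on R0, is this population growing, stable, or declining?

R0 = Σ lx·mx = 0 + 0.321 + 0.3245 + 0.105 + 0.05 = 0.8005
R0 < 1, so the population is declining.

declining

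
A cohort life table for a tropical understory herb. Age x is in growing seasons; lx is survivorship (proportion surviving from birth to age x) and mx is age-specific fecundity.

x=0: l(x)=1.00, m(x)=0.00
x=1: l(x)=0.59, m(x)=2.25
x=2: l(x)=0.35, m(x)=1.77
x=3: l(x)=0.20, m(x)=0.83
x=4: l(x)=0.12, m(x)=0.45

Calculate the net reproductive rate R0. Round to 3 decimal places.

2.167

lx·mx by age: 0, 1.3275, 0.6195, 0.166, 0.054
R0 = Σ lx·mx = 2.167 → 2.167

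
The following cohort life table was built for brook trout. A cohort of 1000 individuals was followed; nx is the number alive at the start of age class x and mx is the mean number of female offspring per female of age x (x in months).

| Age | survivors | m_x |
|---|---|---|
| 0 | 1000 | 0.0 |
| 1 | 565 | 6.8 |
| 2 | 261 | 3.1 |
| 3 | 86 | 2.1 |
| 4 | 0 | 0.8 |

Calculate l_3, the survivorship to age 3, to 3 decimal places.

0.086

l_3 = n_3/n_0 = 86/1000 = 0.086 → 0.086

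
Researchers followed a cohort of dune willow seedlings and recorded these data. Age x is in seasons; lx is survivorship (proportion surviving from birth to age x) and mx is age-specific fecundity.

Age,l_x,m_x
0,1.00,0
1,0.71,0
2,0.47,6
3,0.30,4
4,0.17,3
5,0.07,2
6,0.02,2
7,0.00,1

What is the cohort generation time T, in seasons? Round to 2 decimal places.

lx·mx: 0, 0, 2.82, 1.2, 0.51, 0.14, 0.04, 0 → R0 = 4.71
x·lx·mx: 0, 0, 5.64, 3.6, 2.04, 0.7, 0.24, 0 → Σ = 12.22
T = 12.22 / 4.71 = 2.59448… → 2.59

2.59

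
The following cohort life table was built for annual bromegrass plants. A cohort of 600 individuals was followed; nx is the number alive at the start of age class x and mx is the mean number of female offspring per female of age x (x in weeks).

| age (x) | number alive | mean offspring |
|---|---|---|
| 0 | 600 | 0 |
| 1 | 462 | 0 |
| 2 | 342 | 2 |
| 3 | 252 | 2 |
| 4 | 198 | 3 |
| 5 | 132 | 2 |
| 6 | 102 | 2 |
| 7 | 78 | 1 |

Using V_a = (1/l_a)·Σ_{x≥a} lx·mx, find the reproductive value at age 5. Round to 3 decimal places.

lx = nx/n0 = nx/600: 1, 0.77, 0.57, 0.42, 0.33, 0.22, 0.17, 0.13
lx·mx for x ≥ 5: 0.44, 0.34, 0.13 → sum = 0.91
V_5 = 0.91 / l_5 = 0.91 / 0.22 = 4.136364… → 4.136

4.136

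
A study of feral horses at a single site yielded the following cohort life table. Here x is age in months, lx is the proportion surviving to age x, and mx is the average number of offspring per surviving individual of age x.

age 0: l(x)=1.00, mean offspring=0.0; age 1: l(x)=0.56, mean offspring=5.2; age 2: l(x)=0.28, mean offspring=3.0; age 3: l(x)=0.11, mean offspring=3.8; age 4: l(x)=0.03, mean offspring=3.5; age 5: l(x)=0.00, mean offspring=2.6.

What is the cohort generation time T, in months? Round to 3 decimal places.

1.466

lx·mx: 0, 2.912, 0.84, 0.418, 0.105, 0 → R0 = 4.275
x·lx·mx: 0, 2.912, 1.68, 1.254, 0.42, 0 → Σ = 6.266
T = 6.266 / 4.275 = 1.465731… → 1.466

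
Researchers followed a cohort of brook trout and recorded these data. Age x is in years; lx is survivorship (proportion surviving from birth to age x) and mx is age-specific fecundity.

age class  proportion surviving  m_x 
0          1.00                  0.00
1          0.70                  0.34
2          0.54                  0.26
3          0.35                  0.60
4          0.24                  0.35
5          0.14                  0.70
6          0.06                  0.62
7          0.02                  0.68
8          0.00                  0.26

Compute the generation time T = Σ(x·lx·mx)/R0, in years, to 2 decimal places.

2.79

lx·mx: 0, 0.238, 0.1404, 0.21, 0.084, 0.098, 0.0372, 0.0136, 0 → R0 = 0.8212
x·lx·mx: 0, 0.238, 0.2808, 0.63, 0.336, 0.49, 0.2232, 0.0952, 0 → Σ = 2.2932
T = 2.2932 / 0.8212 = 2.792499… → 2.79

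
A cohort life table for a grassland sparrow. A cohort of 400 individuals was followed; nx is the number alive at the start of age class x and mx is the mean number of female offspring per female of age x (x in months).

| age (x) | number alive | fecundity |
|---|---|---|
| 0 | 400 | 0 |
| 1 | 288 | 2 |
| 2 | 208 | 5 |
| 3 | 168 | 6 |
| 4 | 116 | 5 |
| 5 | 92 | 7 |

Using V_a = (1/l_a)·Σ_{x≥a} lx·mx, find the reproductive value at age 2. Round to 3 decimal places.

15.731

lx = nx/n0 = nx/400: 1, 0.72, 0.52, 0.42, 0.29, 0.23
lx·mx for x ≥ 2: 2.6, 2.52, 1.45, 1.61 → sum = 8.18
V_2 = 8.18 / l_2 = 8.18 / 0.52 = 15.730769… → 15.731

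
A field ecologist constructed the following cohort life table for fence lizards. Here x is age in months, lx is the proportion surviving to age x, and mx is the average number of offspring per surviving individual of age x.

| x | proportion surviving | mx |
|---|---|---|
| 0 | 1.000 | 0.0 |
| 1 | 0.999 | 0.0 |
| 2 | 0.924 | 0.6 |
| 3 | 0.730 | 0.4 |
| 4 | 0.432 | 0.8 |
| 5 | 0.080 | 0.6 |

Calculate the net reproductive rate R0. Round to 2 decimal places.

1.24

lx·mx by age: 0, 0, 0.5544, 0.292, 0.3456, 0.048
R0 = Σ lx·mx = 1.24 → 1.24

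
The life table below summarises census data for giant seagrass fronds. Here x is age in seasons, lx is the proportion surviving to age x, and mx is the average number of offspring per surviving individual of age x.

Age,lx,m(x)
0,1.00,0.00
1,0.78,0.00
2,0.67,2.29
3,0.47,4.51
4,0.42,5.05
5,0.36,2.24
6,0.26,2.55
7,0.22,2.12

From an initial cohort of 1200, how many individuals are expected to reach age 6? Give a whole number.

312

Expected survivors = N0 · l_6 = 1200 × 0.26 = 312 → 312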